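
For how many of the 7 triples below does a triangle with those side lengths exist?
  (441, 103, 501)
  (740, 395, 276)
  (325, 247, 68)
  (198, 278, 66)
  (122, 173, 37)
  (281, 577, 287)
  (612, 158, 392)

1

(103,441,501): 103+441 > 501 → valid
(276,395,740): 276+395 ≤ 740 → not valid
(68,247,325): 68+247 ≤ 325 → not valid
(66,198,278): 66+198 ≤ 278 → not valid
(37,122,173): 37+122 ≤ 173 → not valid
(281,287,577): 281+287 ≤ 577 → not valid
(158,392,612): 158+392 ≤ 612 → not valid
1 of the 7 triples forms a triangle.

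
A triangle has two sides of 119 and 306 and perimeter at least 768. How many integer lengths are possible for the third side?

82

Triangle inequality: 187 < x < 425. Perimeter ≥ 768 gives x ≥ 768 − 119 − 306 = 343.
So 343 ≤ x < 425; integers 343 through 424: 82 values.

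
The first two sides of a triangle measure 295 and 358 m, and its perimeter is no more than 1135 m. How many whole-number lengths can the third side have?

419

Triangle inequality: 63 < x < 653. Perimeter ≤ 1135 gives x ≤ 1135 − 295 − 358 = 482.
So 63 < x ≤ 482; integers 64 through 482: 419 values.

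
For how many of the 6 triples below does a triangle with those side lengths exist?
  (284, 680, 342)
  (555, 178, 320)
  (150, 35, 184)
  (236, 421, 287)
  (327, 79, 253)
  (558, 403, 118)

3

(284,342,680): 284+342 ≤ 680 → not valid
(178,320,555): 178+320 ≤ 555 → not valid
(35,150,184): 35+150 > 184 → valid
(236,287,421): 236+287 > 421 → valid
(79,253,327): 79+253 > 327 → valid
(118,403,558): 118+403 ≤ 558 → not valid
3 of the 6 triples form a triangle.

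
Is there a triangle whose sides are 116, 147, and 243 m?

The longest side is 243, and the other two sum to 263.
Since 263 > 243, the triangle inequality holds.

Yes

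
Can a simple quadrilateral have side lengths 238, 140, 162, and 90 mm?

Yes

A quadrilateral exists iff every side is shorter than the sum of the others — equivalently, the longest side is less than the sum of the rest.
Longest side 238 < 392 (sum of the remaining 3), so yes.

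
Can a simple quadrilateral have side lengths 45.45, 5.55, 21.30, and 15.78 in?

For a quadrilateral, each side must be shorter than the sum of the others.
Here the longest side is 45.45, but the remaining 3 sides sum to only 42.63.

No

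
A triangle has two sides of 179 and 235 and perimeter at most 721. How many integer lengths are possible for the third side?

Triangle inequality: 56 < x < 414. Perimeter ≤ 721 gives x ≤ 721 − 179 − 235 = 307.
So 56 < x ≤ 307; integers 57 through 307: 251 values.

251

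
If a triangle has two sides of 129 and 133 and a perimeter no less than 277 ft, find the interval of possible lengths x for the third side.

Triangle inequality alone gives 4 < x < 262.
The perimeter condition gives x ≥ 277 − 129 − 133 = 15.
Intersecting the two: 15 ≤ x < 262.

15 ≤ x < 262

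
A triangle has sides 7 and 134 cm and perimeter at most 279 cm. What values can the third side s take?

127 < s ≤ 138 cm

Triangle inequality alone gives 127 < s < 141.
The perimeter condition gives s ≤ 279 − 7 − 134 = 138.
Intersecting the two: 127 < s ≤ 138.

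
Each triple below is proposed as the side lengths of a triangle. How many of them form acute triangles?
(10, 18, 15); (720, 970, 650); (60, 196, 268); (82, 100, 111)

2

(10,18,15): 10²+15² = 325 > 324 = 18² → acute
(720,970,650): 650²+720² = 940900 = 970² → right
(60,196,268): 60+196 ≤ 268, not a triangle
(82,100,111): 82²+100² = 16724 > 12321 = 111² → acute
2 of the 4 are acute.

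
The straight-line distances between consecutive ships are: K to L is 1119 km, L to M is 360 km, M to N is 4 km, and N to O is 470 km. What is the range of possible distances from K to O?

The maximum is all hops collinear in one direction: 1119 + 360 + 4 + 470 = 1953.
The longest hop is 1119; the others sum to 834. Folding the others back against it leaves at least 1119 − 834 = 285.

285 ≤ KO ≤ 1953 km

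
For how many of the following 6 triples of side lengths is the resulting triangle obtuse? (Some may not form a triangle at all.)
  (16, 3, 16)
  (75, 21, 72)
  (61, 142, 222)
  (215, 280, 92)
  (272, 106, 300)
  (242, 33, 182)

2

(16,3,16): 3²+16² = 265 > 256 = 16² → acute
(75,21,72): 21²+72² = 5625 = 75² → right
(61,142,222): 61+142 ≤ 222, not a triangle
(215,280,92): 92²+215² = 54689 < 78400 = 280² → obtuse
(272,106,300): 106²+272² = 85220 < 90000 = 300² → obtuse
(242,33,182): 33+182 ≤ 242, not a triangle
2 of the 6 are obtuse.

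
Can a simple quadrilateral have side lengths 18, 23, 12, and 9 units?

Yes

A quadrilateral exists iff every side is shorter than the sum of the others — equivalently, the longest side is less than the sum of the rest.
Longest side 23 < 39 (sum of the remaining 3), so yes.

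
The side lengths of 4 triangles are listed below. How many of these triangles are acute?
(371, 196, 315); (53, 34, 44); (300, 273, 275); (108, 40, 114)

(371,196,315): 196²+315² = 137641 = 371² → right
(53,34,44): 34²+44² = 3092 > 2809 = 53² → acute
(300,273,275): 273²+275² = 150154 > 90000 = 300² → acute
(108,40,114): 40²+108² = 13264 > 12996 = 114² → acute
3 of the 4 are acute.

3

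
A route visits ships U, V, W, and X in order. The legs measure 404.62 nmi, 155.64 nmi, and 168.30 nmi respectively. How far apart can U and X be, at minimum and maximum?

80.68 ≤ UX ≤ 728.56 nmi

The maximum is all hops collinear in one direction: 404.62 + 155.64 + 168.30 = 728.56.
The longest hop is 404.62; the others sum to 323.94. Folding the others back against it leaves at least 404.62 − 323.94 = 80.68.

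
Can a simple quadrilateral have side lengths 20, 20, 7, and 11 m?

Yes

A quadrilateral exists iff every side is shorter than the sum of the others — equivalently, the longest side is less than the sum of the rest.
Longest side 20 < 38 (sum of the remaining 3), so yes.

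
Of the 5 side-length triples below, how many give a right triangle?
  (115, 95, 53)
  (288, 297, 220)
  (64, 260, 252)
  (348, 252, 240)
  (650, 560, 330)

3

(115,95,53): 53²+95² = 11834 < 13225 = 115² → obtuse
(288,297,220): 220²+288² = 131344 > 88209 = 297² → acute
(64,260,252): 64²+252² = 67600 = 260² → right
(348,252,240): 240²+252² = 121104 = 348² → right
(650,560,330): 330²+560² = 422500 = 650² → right
3 of the 5 are right.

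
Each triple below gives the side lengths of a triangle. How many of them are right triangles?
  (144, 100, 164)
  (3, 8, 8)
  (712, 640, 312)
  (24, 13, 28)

(144,100,164): 100²+144² = 30736 > 26896 = 164² → acute
(3,8,8): 3²+8² = 73 > 64 = 8² → acute
(712,640,312): 312²+640² = 506944 = 712² → right
(24,13,28): 13²+24² = 745 < 784 = 28² → obtuse
1 of the 4 is right.

1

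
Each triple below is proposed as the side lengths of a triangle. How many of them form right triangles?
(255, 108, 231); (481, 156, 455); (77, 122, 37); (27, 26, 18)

2

(255,108,231): 108²+231² = 65025 = 255² → right
(481,156,455): 156²+455² = 231361 = 481² → right
(77,122,37): 37+77 ≤ 122, not a triangle
(27,26,18): 18²+26² = 1000 > 729 = 27² → acute
2 of the 4 are right.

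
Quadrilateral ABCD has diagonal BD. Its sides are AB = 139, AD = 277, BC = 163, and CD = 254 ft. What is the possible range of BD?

From triangle ABD: |139 − 277| < BD < 139 + 277, i.e. 138 < BD < 416.
From triangle CBD: 91 < BD < 417.
Both must hold, so BD lies in the intersection.

138 < BD < 416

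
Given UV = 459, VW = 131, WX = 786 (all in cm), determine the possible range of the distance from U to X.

The maximum is all hops collinear in one direction: 459 + 131 + 786 = 1376.
The longest hop is 786; the others sum to 590. Folding the others back against it leaves at least 786 − 590 = 196.

196 ≤ UX ≤ 1376 cm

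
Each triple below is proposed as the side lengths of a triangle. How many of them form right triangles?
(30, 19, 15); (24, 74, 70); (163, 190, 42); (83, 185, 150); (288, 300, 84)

(30,19,15): 15²+19² = 586 < 900 = 30² → obtuse
(24,74,70): 24²+70² = 5476 = 74² → right
(163,190,42): 42²+163² = 28333 < 36100 = 190² → obtuse
(83,185,150): 83²+150² = 29389 < 34225 = 185² → obtuse
(288,300,84): 84²+288² = 90000 = 300² → right
2 of the 5 are right.

2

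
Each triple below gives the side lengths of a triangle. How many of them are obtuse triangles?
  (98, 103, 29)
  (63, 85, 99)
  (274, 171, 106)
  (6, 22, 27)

(98,103,29): 29²+98² = 10445 < 10609 = 103² → obtuse
(63,85,99): 63²+85² = 11194 > 9801 = 99² → acute
(274,171,106): 106²+171² = 40477 < 75076 = 274² → obtuse
(6,22,27): 6²+22² = 520 < 729 = 27² → obtuse
3 of the 4 are obtuse.

3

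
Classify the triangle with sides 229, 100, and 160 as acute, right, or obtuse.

obtuse

Compare the square of the longest side to the sum of squares of the other two: 100² + 160² = 35600 < 52441 = 229².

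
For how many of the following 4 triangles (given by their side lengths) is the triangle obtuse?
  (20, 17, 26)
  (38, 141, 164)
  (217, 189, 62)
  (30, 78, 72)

2

(20,17,26): 17²+20² = 689 > 676 = 26² → acute
(38,141,164): 38²+141² = 21325 < 26896 = 164² → obtuse
(217,189,62): 62²+189² = 39565 < 47089 = 217² → obtuse
(30,78,72): 30²+72² = 6084 = 78² → right
2 of the 4 are obtuse.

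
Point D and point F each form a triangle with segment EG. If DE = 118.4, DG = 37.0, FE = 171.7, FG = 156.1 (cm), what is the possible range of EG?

From triangle DEG: |118.4 − 37.0| < EG < 118.4 + 37.0, i.e. 81.4 < EG < 155.4.
From triangle FEG: 15.6 < EG < 327.8.
Both must hold, so EG lies in the intersection.

81.4 < EG < 155.4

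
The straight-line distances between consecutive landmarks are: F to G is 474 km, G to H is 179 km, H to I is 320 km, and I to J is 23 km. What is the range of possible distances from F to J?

The maximum is all hops collinear in one direction: 474 + 179 + 320 + 23 = 996.
The longest hop is 474; the others sum to 522. Since 474 ≤ 522, the path can fold back on itself completely, so the minimum distance is 0.

0 ≤ FJ ≤ 996 km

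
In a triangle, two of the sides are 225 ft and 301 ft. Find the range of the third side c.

76 < c < 526

By the triangle inequality, c must be less than 225 + 301 = 526 and greater than |225 − 301| = 76.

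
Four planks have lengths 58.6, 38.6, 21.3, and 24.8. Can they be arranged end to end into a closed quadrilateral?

Yes

A quadrilateral exists iff every side is shorter than the sum of the others — equivalently, the longest side is less than the sum of the rest.
Longest side 58.6 < 84.7 (sum of the remaining 3), so yes.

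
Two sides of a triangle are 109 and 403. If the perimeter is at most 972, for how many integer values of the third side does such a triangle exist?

Triangle inequality: 294 < x < 512. Perimeter ≤ 972 gives x ≤ 972 − 109 − 403 = 460.
So 294 < x ≤ 460; integers 295 through 460: 166 values.

166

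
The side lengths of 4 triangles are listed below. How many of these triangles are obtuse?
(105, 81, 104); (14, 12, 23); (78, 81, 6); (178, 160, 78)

(105,81,104): 81²+104² = 17377 > 11025 = 105² → acute
(14,12,23): 12²+14² = 340 < 529 = 23² → obtuse
(78,81,6): 6²+78² = 6120 < 6561 = 81² → obtuse
(178,160,78): 78²+160² = 31684 = 178² → right
2 of the 4 are obtuse.

2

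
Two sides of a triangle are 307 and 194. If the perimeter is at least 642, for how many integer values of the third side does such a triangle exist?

Triangle inequality: 113 < x < 501. Perimeter ≥ 642 gives x ≥ 642 − 307 − 194 = 141.
So 141 ≤ x < 501; integers 141 through 500: 360 values.

360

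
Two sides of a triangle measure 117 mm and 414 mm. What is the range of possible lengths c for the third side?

297 < c < 531 (mm)

By the triangle inequality, c must be less than 117 + 414 = 531 and greater than |117 − 414| = 297.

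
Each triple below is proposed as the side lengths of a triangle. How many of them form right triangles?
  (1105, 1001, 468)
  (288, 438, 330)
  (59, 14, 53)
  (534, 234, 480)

3

(1105,1001,468): 468²+1001² = 1221025 = 1105² → right
(288,438,330): 288²+330² = 191844 = 438² → right
(59,14,53): 14²+53² = 3005 < 3481 = 59² → obtuse
(534,234,480): 234²+480² = 285156 = 534² → right
3 of the 4 are right.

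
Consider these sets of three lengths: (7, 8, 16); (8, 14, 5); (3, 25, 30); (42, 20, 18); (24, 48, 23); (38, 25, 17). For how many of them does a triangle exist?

1

(7,8,16): 7+8 ≤ 16 → not valid
(5,8,14): 5+8 ≤ 14 → not valid
(3,25,30): 3+25 ≤ 30 → not valid
(18,20,42): 18+20 ≤ 42 → not valid
(23,24,48): 23+24 ≤ 48 → not valid
(17,25,38): 17+25 > 38 → valid
1 of the 6 triples forms a triangle.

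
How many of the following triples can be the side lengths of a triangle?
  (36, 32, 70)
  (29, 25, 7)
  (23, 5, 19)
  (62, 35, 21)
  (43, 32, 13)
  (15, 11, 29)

3

(32,36,70): 32+36 ≤ 70 → not valid
(7,25,29): 7+25 > 29 → valid
(5,19,23): 5+19 > 23 → valid
(21,35,62): 21+35 ≤ 62 → not valid
(13,32,43): 13+32 > 43 → valid
(11,15,29): 11+15 ≤ 29 → not valid
3 of the 6 triples form a triangle.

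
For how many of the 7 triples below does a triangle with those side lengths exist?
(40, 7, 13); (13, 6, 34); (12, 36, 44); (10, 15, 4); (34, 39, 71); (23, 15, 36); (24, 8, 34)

(7,13,40): 7+13 ≤ 40 → not valid
(6,13,34): 6+13 ≤ 34 → not valid
(12,36,44): 12+36 > 44 → valid
(4,10,15): 4+10 ≤ 15 → not valid
(34,39,71): 34+39 > 71 → valid
(15,23,36): 15+23 > 36 → valid
(8,24,34): 8+24 ≤ 34 → not valid
3 of the 7 triples form a triangle.

3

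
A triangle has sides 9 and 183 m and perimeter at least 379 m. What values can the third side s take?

Triangle inequality alone gives 174 < s < 192.
The perimeter condition gives s ≥ 379 − 9 − 183 = 187.
Intersecting the two: 187 ≤ s < 192.

187 ≤ s < 192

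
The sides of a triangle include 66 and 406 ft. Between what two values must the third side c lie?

By the triangle inequality, c must be less than 66 + 406 = 472 and greater than |66 − 406| = 340.

340 < c < 472 (ft)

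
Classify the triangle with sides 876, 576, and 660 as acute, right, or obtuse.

Compare the square of the longest side to the sum of squares of the other two: 576² + 660² = 767376 = 876².

right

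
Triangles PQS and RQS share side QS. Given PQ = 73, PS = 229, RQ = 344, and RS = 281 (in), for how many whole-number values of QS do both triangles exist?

145

From triangle PQS: 156 < QS < 302.
From triangle RQS: 63 < QS < 625.
Intersection: 156 < QS < 302, so integers 157 through 301: 145 values.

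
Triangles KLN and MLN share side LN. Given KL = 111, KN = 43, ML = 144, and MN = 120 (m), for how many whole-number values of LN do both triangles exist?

From triangle KLN: 68 < LN < 154.
From triangle MLN: 24 < LN < 264.
Intersection: 68 < LN < 154, so integers 69 through 153: 85 values.

85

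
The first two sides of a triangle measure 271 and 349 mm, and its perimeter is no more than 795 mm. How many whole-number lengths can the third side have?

97

Triangle inequality: 78 < x < 620. Perimeter ≤ 795 gives x ≤ 795 − 271 − 349 = 175.
So 78 < x ≤ 175; integers 79 through 175: 97 values.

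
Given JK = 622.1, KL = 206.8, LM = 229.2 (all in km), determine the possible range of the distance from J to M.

The maximum is all hops collinear in one direction: 622.1 + 206.8 + 229.2 = 1058.1.
The longest hop is 622.1; the others sum to 436.0. Folding the others back against it leaves at least 622.1 − 436.0 = 186.1.

186.1 ≤ JM ≤ 1058.1 km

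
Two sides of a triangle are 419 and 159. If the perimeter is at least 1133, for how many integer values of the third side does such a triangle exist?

23

Triangle inequality: 260 < x < 578. Perimeter ≥ 1133 gives x ≥ 1133 − 419 − 159 = 555.
So 555 ≤ x < 578; integers 555 through 577: 23 values.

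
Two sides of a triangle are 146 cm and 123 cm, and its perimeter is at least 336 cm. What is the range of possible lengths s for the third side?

67 ≤ s < 269

Triangle inequality alone gives 23 < s < 269.
The perimeter condition gives s ≥ 336 − 146 − 123 = 67.
Intersecting the two: 67 ≤ s < 269.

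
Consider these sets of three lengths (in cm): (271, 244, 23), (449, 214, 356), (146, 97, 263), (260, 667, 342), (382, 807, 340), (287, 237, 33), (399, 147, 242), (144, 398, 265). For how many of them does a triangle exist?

(23,244,271): 23+244 ≤ 271 → not valid
(214,356,449): 214+356 > 449 → valid
(97,146,263): 97+146 ≤ 263 → not valid
(260,342,667): 260+342 ≤ 667 → not valid
(340,382,807): 340+382 ≤ 807 → not valid
(33,237,287): 33+237 ≤ 287 → not valid
(147,242,399): 147+242 ≤ 399 → not valid
(144,265,398): 144+265 > 398 → valid
2 of the 8 triples form a triangle.

2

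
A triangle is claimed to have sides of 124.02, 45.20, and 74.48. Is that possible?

No

The longest side is 124.02, but the other two sum to only 119.68.
119.68 < 124.02, so the triangle inequality fails.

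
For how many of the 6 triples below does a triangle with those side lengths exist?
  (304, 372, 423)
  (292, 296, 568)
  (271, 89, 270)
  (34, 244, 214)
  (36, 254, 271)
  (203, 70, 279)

5

(304,372,423): 304+372 > 423 → valid
(292,296,568): 292+296 > 568 → valid
(89,270,271): 89+270 > 271 → valid
(34,214,244): 34+214 > 244 → valid
(36,254,271): 36+254 > 271 → valid
(70,203,279): 70+203 ≤ 279 → not valid
5 of the 6 triples form a triangle.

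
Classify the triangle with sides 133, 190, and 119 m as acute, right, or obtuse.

Compare the square of the longest side to the sum of squares of the other two: 119² + 133² = 31850 < 36100 = 190².

obtuse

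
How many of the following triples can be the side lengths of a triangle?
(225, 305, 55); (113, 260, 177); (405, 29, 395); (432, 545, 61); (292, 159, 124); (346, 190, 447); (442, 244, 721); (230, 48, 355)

3

(55,225,305): 55+225 ≤ 305 → not valid
(113,177,260): 113+177 > 260 → valid
(29,395,405): 29+395 > 405 → valid
(61,432,545): 61+432 ≤ 545 → not valid
(124,159,292): 124+159 ≤ 292 → not valid
(190,346,447): 190+346 > 447 → valid
(244,442,721): 244+442 ≤ 721 → not valid
(48,230,355): 48+230 ≤ 355 → not valid
3 of the 8 triples form a triangle.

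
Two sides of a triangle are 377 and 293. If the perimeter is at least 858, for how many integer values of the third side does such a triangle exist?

Triangle inequality: 84 < x < 670. Perimeter ≥ 858 gives x ≥ 858 − 377 − 293 = 188.
So 188 ≤ x < 670; integers 188 through 669: 482 values.

482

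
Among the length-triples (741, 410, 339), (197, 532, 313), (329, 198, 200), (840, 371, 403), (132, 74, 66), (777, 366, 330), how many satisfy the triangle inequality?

(339,410,741): 339+410 > 741 → valid
(197,313,532): 197+313 ≤ 532 → not valid
(198,200,329): 198+200 > 329 → valid
(371,403,840): 371+403 ≤ 840 → not valid
(66,74,132): 66+74 > 132 → valid
(330,366,777): 330+366 ≤ 777 → not valid
3 of the 6 triples form a triangle.

3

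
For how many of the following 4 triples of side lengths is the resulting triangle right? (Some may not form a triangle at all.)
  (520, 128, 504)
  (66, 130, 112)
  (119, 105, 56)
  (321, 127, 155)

3

(520,128,504): 128²+504² = 270400 = 520² → right
(66,130,112): 66²+112² = 16900 = 130² → right
(119,105,56): 56²+105² = 14161 = 119² → right
(321,127,155): 127+155 ≤ 321, not a triangle
3 of the 4 are right.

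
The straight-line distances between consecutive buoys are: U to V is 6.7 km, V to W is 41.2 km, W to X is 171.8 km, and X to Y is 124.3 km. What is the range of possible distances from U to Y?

The maximum is all hops collinear in one direction: 6.7 + 41.2 + 171.8 + 124.3 = 344.0.
The longest hop is 171.8; the others sum to 172.2. Since 171.8 ≤ 172.2, the path can fold back on itself completely, so the minimum distance is 0.

0 ≤ UY ≤ 344.0 km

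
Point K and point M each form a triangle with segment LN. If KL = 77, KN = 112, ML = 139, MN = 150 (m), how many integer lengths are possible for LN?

From triangle KLN: 35 < LN < 189.
From triangle MLN: 11 < LN < 289.
Intersection: 35 < LN < 189, so integers 36 through 188: 153 values.

153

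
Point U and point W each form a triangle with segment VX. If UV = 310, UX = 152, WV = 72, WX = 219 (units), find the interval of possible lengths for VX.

From triangle UVX: |310 − 152| < VX < 310 + 152, i.e. 158 < VX < 462.
From triangle WVX: 147 < VX < 291.
Both must hold, so VX lies in the intersection.

158 < VX < 291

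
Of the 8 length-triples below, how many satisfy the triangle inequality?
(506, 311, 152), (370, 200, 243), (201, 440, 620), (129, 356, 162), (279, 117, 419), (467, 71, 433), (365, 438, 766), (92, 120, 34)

(152,311,506): 152+311 ≤ 506 → not valid
(200,243,370): 200+243 > 370 → valid
(201,440,620): 201+440 > 620 → valid
(129,162,356): 129+162 ≤ 356 → not valid
(117,279,419): 117+279 ≤ 419 → not valid
(71,433,467): 71+433 > 467 → valid
(365,438,766): 365+438 > 766 → valid
(34,92,120): 34+92 > 120 → valid
5 of the 8 triples form a triangle.

5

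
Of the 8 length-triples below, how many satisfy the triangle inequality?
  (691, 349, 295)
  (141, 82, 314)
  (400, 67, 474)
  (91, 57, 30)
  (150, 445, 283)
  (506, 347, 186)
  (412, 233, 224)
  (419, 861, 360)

2

(295,349,691): 295+349 ≤ 691 → not valid
(82,141,314): 82+141 ≤ 314 → not valid
(67,400,474): 67+400 ≤ 474 → not valid
(30,57,91): 30+57 ≤ 91 → not valid
(150,283,445): 150+283 ≤ 445 → not valid
(186,347,506): 186+347 > 506 → valid
(224,233,412): 224+233 > 412 → valid
(360,419,861): 360+419 ≤ 861 → not valid
2 of the 8 triples form a triangle.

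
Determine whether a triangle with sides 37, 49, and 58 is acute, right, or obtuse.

acute

Compare the square of the longest side to the sum of squares of the other two: 37² + 49² = 3770 > 3364 = 58².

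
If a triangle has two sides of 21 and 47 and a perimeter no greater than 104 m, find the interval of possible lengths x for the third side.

Triangle inequality alone gives 26 < x < 68.
The perimeter condition gives x ≤ 104 − 21 − 47 = 36.
Intersecting the two: 26 < x ≤ 36.

26 < x ≤ 36 m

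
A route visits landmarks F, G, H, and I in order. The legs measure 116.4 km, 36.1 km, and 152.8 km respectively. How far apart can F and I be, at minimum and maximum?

0.3 ≤ FI ≤ 305.3 km

The maximum is all hops collinear in one direction: 116.4 + 36.1 + 152.8 = 305.3.
The longest hop is 152.8; the others sum to 152.5. Folding the others back against it leaves at least 152.8 − 152.5 = 0.3.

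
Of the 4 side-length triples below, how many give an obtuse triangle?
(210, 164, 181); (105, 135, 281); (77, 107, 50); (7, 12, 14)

(210,164,181): 164²+181² = 59657 > 44100 = 210² → acute
(105,135,281): 105+135 ≤ 281, not a triangle
(77,107,50): 50²+77² = 8429 < 11449 = 107² → obtuse
(7,12,14): 7²+12² = 193 < 196 = 14² → obtuse
2 of the 4 are obtuse.

2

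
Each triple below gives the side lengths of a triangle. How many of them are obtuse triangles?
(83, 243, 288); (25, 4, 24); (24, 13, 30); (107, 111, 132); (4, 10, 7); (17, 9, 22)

5

(83,243,288): 83²+243² = 65938 < 82944 = 288² → obtuse
(25,4,24): 4²+24² = 592 < 625 = 25² → obtuse
(24,13,30): 13²+24² = 745 < 900 = 30² → obtuse
(107,111,132): 107²+111² = 23770 > 17424 = 132² → acute
(4,10,7): 4²+7² = 65 < 100 = 10² → obtuse
(17,9,22): 9²+17² = 370 < 484 = 22² → obtuse
5 of the 6 are obtuse.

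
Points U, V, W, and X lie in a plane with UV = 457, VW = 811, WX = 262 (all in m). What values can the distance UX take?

The maximum is all hops collinear in one direction: 457 + 811 + 262 = 1530.
The longest hop is 811; the others sum to 719. Folding the others back against it leaves at least 811 − 719 = 92.

92 ≤ UX ≤ 1530 m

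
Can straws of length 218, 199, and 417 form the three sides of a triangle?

No

The two shorter sides sum to 417, exactly equal to the longest side 417.
That gives only a degenerate (flat) triangle — the inequality must be strict.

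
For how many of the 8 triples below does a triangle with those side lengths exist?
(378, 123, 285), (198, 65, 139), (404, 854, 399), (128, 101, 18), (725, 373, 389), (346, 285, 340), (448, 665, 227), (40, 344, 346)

6

(123,285,378): 123+285 > 378 → valid
(65,139,198): 65+139 > 198 → valid
(399,404,854): 399+404 ≤ 854 → not valid
(18,101,128): 18+101 ≤ 128 → not valid
(373,389,725): 373+389 > 725 → valid
(285,340,346): 285+340 > 346 → valid
(227,448,665): 227+448 > 665 → valid
(40,344,346): 40+344 > 346 → valid
6 of the 8 triples form a triangle.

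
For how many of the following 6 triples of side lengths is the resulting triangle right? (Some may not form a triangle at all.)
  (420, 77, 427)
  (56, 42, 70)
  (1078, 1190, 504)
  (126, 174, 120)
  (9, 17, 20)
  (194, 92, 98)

4

(420,77,427): 77²+420² = 182329 = 427² → right
(56,42,70): 42²+56² = 4900 = 70² → right
(1078,1190,504): 504²+1078² = 1416100 = 1190² → right
(126,174,120): 120²+126² = 30276 = 174² → right
(9,17,20): 9²+17² = 370 < 400 = 20² → obtuse
(194,92,98): 92+98 ≤ 194, not a triangle
4 of the 6 are right.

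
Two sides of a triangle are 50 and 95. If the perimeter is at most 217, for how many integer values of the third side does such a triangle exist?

27

Triangle inequality: 45 < x < 145. Perimeter ≤ 217 gives x ≤ 217 − 50 − 95 = 72.
So 45 < x ≤ 72; integers 46 through 72: 27 values.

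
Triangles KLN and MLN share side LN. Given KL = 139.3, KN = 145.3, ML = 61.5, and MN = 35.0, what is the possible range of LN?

From triangle KLN: |139.3 − 145.3| < LN < 139.3 + 145.3, i.e. 6.0 < LN < 284.6.
From triangle MLN: 26.5 < LN < 96.5.
Both must hold, so LN lies in the intersection.

26.5 < LN < 96.5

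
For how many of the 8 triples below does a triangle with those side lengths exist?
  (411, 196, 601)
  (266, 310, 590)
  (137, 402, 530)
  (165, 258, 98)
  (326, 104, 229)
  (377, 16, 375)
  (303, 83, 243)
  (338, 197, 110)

(196,411,601): 196+411 > 601 → valid
(266,310,590): 266+310 ≤ 590 → not valid
(137,402,530): 137+402 > 530 → valid
(98,165,258): 98+165 > 258 → valid
(104,229,326): 104+229 > 326 → valid
(16,375,377): 16+375 > 377 → valid
(83,243,303): 83+243 > 303 → valid
(110,197,338): 110+197 ≤ 338 → not valid
6 of the 8 triples form a triangle.

6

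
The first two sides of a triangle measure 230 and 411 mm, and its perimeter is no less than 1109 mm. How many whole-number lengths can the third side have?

173

Triangle inequality: 181 < x < 641. Perimeter ≥ 1109 gives x ≥ 1109 − 230 − 411 = 468.
So 468 ≤ x < 641; integers 468 through 640: 173 values.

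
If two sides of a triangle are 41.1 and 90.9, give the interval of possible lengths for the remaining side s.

49.8 < s < 132.0

By the triangle inequality, s must be less than 41.1 + 90.9 = 132.0 and greater than |41.1 − 90.9| = 49.8.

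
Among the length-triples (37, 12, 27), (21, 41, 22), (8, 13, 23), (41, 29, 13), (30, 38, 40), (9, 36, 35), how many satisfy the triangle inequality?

(12,27,37): 12+27 > 37 → valid
(21,22,41): 21+22 > 41 → valid
(8,13,23): 8+13 ≤ 23 → not valid
(13,29,41): 13+29 > 41 → valid
(30,38,40): 30+38 > 40 → valid
(9,35,36): 9+35 > 36 → valid
5 of the 6 triples form a triangle.

5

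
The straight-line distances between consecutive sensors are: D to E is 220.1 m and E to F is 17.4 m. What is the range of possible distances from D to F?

By the triangle inequality, |220.1 − 17.4| ≤ DF ≤ 220.1 + 17.4.

202.7 ≤ DF ≤ 237.5 m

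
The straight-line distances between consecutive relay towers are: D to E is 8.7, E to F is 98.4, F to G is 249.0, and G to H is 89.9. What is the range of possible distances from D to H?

The maximum is all hops collinear in one direction: 8.7 + 98.4 + 249.0 + 89.9 = 446.0.
The longest hop is 249.0; the others sum to 197.0. Folding the others back against it leaves at least 249.0 − 197.0 = 52.0.

52.0 ≤ DH ≤ 446.0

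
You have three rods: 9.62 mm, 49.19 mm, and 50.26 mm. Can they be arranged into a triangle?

The longest side is 50.26, and the other two sum to 58.81.
Since 58.81 > 50.26, the triangle inequality holds.

Yes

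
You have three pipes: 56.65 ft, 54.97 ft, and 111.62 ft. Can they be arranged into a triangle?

The two shorter sides sum to 111.62, exactly equal to the longest side 111.62.
That gives only a degenerate (flat) triangle — the inequality must be strict.

No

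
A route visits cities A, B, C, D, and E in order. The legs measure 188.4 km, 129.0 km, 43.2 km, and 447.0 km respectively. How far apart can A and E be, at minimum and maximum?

The maximum is all hops collinear in one direction: 188.4 + 129.0 + 43.2 + 447.0 = 807.6.
The longest hop is 447.0; the others sum to 360.6. Folding the others back against it leaves at least 447.0 − 360.6 = 86.4.

86.4 ≤ AE ≤ 807.6 km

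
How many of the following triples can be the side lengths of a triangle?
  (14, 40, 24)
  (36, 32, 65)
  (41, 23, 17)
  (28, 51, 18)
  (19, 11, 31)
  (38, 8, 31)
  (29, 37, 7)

2

(14,24,40): 14+24 ≤ 40 → not valid
(32,36,65): 32+36 > 65 → valid
(17,23,41): 17+23 ≤ 41 → not valid
(18,28,51): 18+28 ≤ 51 → not valid
(11,19,31): 11+19 ≤ 31 → not valid
(8,31,38): 8+31 > 38 → valid
(7,29,37): 7+29 ≤ 37 → not valid
2 of the 7 triples form a triangle.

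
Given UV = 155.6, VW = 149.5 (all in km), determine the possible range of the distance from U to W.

6.1 ≤ UW ≤ 305.1 km

By the triangle inequality, |155.6 − 149.5| ≤ UW ≤ 155.6 + 149.5.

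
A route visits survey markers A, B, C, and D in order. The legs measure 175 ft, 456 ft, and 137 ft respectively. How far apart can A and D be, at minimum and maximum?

144 ≤ AD ≤ 768 ft

The maximum is all hops collinear in one direction: 175 + 456 + 137 = 768.
The longest hop is 456; the others sum to 312. Folding the others back against it leaves at least 456 − 312 = 144.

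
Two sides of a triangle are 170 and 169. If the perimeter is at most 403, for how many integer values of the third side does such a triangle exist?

Triangle inequality: 1 < x < 339. Perimeter ≤ 403 gives x ≤ 403 − 170 − 169 = 64.
So 1 < x ≤ 64; integers 2 through 64: 63 values.

63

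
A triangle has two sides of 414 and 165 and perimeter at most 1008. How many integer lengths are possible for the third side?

180

Triangle inequality: 249 < x < 579. Perimeter ≤ 1008 gives x ≤ 1008 − 414 − 165 = 429.
So 249 < x ≤ 429; integers 250 through 429: 180 values.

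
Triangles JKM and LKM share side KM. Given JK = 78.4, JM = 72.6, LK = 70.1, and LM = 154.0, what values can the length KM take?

83.9 < KM < 151.0

From triangle JKM: |78.4 − 72.6| < KM < 78.4 + 72.6, i.e. 5.8 < KM < 151.0.
From triangle LKM: 83.9 < KM < 224.1.
Both must hold, so KM lies in the intersection.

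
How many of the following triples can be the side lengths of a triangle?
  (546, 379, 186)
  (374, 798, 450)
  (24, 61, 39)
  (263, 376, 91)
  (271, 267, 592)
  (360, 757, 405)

(186,379,546): 186+379 > 546 → valid
(374,450,798): 374+450 > 798 → valid
(24,39,61): 24+39 > 61 → valid
(91,263,376): 91+263 ≤ 376 → not valid
(267,271,592): 267+271 ≤ 592 → not valid
(360,405,757): 360+405 > 757 → valid
4 of the 6 triples form a triangle.

4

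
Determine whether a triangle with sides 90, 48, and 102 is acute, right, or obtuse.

Compare the square of the longest side to the sum of squares of the other two: 48² + 90² = 10404 = 102².

right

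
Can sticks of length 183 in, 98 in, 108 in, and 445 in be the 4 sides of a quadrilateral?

No

For a quadrilateral, each side must be shorter than the sum of the others.
Here the longest side is 445, but the remaining 3 sides sum to only 389.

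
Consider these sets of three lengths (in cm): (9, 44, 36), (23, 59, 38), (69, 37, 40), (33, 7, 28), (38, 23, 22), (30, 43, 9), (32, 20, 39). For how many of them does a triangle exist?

(9,36,44): 9+36 > 44 → valid
(23,38,59): 23+38 > 59 → valid
(37,40,69): 37+40 > 69 → valid
(7,28,33): 7+28 > 33 → valid
(22,23,38): 22+23 > 38 → valid
(9,30,43): 9+30 ≤ 43 → not valid
(20,32,39): 20+32 > 39 → valid
6 of the 7 triples form a triangle.

6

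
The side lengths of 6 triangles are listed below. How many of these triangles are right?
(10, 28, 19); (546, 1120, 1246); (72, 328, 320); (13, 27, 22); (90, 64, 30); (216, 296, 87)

(10,28,19): 10²+19² = 461 < 784 = 28² → obtuse
(546,1120,1246): 546²+1120² = 1552516 = 1246² → right
(72,328,320): 72²+320² = 107584 = 328² → right
(13,27,22): 13²+22² = 653 < 729 = 27² → obtuse
(90,64,30): 30²+64² = 4996 < 8100 = 90² → obtuse
(216,296,87): 87²+216² = 54225 < 87616 = 296² → obtuse
2 of the 6 are right.

2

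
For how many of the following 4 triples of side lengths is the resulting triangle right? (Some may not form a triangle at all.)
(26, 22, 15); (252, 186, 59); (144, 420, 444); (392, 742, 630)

(26,22,15): 15²+22² = 709 > 676 = 26² → acute
(252,186,59): 59+186 ≤ 252, not a triangle
(144,420,444): 144²+420² = 197136 = 444² → right
(392,742,630): 392²+630² = 550564 = 742² → right
2 of the 4 are right.

2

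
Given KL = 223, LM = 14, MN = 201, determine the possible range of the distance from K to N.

The maximum is all hops collinear in one direction: 223 + 14 + 201 = 438.
The longest hop is 223; the others sum to 215. Folding the others back against it leaves at least 223 − 215 = 8.

8 ≤ KN ≤ 438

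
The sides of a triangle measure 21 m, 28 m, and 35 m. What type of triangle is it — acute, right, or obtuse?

Compare the square of the longest side to the sum of squares of the other two: 21² + 28² = 1225 = 35².

right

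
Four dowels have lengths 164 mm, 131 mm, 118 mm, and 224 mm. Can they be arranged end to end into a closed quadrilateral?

Yes

A quadrilateral exists iff every side is shorter than the sum of the others — equivalently, the longest side is less than the sum of the rest.
Longest side 224 < 413 (sum of the remaining 3), so yes.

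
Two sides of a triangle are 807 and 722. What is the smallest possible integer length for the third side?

The third side must be strictly greater than |807 − 722| = 85.
The smallest integer above 85 is 86.

86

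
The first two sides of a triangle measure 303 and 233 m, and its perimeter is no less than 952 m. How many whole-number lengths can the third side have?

Triangle inequality: 70 < x < 536. Perimeter ≥ 952 gives x ≥ 952 − 303 − 233 = 416.
So 416 ≤ x < 536; integers 416 through 535: 120 values.

120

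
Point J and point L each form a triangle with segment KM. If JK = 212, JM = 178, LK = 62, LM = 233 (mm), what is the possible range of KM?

171 < KM < 295

From triangle JKM: |212 − 178| < KM < 212 + 178, i.e. 34 < KM < 390.
From triangle LKM: 171 < KM < 295.
Both must hold, so KM lies in the intersection.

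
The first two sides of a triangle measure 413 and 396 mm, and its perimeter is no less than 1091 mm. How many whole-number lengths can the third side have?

Triangle inequality: 17 < x < 809. Perimeter ≥ 1091 gives x ≥ 1091 − 413 − 396 = 282.
So 282 ≤ x < 809; integers 282 through 808: 527 values.

527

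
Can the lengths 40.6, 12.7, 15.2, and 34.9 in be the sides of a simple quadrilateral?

Yes

A quadrilateral exists iff every side is shorter than the sum of the others — equivalently, the longest side is less than the sum of the rest.
Longest side 40.6 < 62.8 (sum of the remaining 3), so yes.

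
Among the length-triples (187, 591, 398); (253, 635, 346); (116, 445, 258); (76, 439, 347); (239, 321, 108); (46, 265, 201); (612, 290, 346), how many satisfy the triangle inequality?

2

(187,398,591): 187+398 ≤ 591 → not valid
(253,346,635): 253+346 ≤ 635 → not valid
(116,258,445): 116+258 ≤ 445 → not valid
(76,347,439): 76+347 ≤ 439 → not valid
(108,239,321): 108+239 > 321 → valid
(46,201,265): 46+201 ≤ 265 → not valid
(290,346,612): 290+346 > 612 → valid
2 of the 7 triples form a triangle.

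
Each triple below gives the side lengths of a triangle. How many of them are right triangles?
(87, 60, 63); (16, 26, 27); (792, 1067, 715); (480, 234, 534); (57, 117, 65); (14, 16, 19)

3

(87,60,63): 60²+63² = 7569 = 87² → right
(16,26,27): 16²+26² = 932 > 729 = 27² → acute
(792,1067,715): 715²+792² = 1138489 = 1067² → right
(480,234,534): 234²+480² = 285156 = 534² → right
(57,117,65): 57²+65² = 7474 < 13689 = 117² → obtuse
(14,16,19): 14²+16² = 452 > 361 = 19² → acute
3 of the 6 are right.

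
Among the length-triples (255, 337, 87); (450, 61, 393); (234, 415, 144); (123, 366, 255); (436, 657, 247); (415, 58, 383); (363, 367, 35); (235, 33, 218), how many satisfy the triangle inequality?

7

(87,255,337): 87+255 > 337 → valid
(61,393,450): 61+393 > 450 → valid
(144,234,415): 144+234 ≤ 415 → not valid
(123,255,366): 123+255 > 366 → valid
(247,436,657): 247+436 > 657 → valid
(58,383,415): 58+383 > 415 → valid
(35,363,367): 35+363 > 367 → valid
(33,218,235): 33+218 > 235 → valid
7 of the 8 triples form a triangle.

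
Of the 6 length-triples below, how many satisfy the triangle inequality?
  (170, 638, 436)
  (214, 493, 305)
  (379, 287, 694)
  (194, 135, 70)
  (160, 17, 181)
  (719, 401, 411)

(170,436,638): 170+436 ≤ 638 → not valid
(214,305,493): 214+305 > 493 → valid
(287,379,694): 287+379 ≤ 694 → not valid
(70,135,194): 70+135 > 194 → valid
(17,160,181): 17+160 ≤ 181 → not valid
(401,411,719): 401+411 > 719 → valid
3 of the 6 triples form a triangle.

3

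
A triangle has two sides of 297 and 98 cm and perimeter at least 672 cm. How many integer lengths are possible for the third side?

118

Triangle inequality: 199 < x < 395. Perimeter ≥ 672 gives x ≥ 672 − 297 − 98 = 277.
So 277 ≤ x < 395; integers 277 through 394: 118 values.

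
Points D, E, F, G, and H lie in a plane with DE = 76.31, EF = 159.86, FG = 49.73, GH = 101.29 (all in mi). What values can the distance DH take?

The maximum is all hops collinear in one direction: 76.31 + 159.86 + 49.73 + 101.29 = 387.19.
The longest hop is 159.86; the others sum to 227.33. Since 159.86 ≤ 227.33, the path can fold back on itself completely, so the minimum distance is 0.

0 ≤ DH ≤ 387.19 mi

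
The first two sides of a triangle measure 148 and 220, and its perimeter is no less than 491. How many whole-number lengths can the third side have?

245

Triangle inequality: 72 < x < 368. Perimeter ≥ 491 gives x ≥ 491 − 148 − 220 = 123.
So 123 ≤ x < 368; integers 123 through 367: 245 values.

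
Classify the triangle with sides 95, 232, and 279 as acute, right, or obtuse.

obtuse

Compare the square of the longest side to the sum of squares of the other two: 95² + 232² = 62849 < 77841 = 279².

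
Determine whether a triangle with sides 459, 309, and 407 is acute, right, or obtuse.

acute

Compare the square of the longest side to the sum of squares of the other two: 309² + 407² = 261130 > 210681 = 459².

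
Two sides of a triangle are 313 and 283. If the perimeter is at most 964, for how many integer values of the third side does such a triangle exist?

338

Triangle inequality: 30 < x < 596. Perimeter ≤ 964 gives x ≤ 964 − 313 − 283 = 368.
So 30 < x ≤ 368; integers 31 through 368: 338 values.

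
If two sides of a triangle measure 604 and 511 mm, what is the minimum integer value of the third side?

94

The third side must be strictly greater than |604 − 511| = 93.
The smallest integer above 93 is 94.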